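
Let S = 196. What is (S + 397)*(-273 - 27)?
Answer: -177900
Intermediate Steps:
(S + 397)*(-273 - 27) = (196 + 397)*(-273 - 27) = 593*(-300) = -177900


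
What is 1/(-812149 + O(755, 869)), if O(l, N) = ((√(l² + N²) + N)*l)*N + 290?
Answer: -284667348/123149214784715617 + 656095*√1325186/246298429569431234 ≈ 7.5494e-10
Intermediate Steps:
O(l, N) = 290 + N*l*(N + √(N² + l²)) (O(l, N) = ((√(N² + l²) + N)*l)*N + 290 = ((N + √(N² + l²))*l)*N + 290 = (l*(N + √(N² + l²)))*N + 290 = N*l*(N + √(N² + l²)) + 290 = 290 + N*l*(N + √(N² + l²)))
1/(-812149 + O(755, 869)) = 1/(-812149 + (290 + 755*869² + 869*755*√(869² + 755²))) = 1/(-812149 + (290 + 755*755161 + 869*755*√(755161 + 570025))) = 1/(-812149 + (290 + 570146555 + 869*755*√1325186)) = 1/(-812149 + (290 + 570146555 + 656095*√1325186)) = 1/(-812149 + (570146845 + 656095*√1325186)) = 1/(569334696 + 656095*√1325186)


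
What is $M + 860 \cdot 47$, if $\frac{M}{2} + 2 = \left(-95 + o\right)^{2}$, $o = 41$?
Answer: $46248$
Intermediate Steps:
$M = 5828$ ($M = -4 + 2 \left(-95 + 41\right)^{2} = -4 + 2 \left(-54\right)^{2} = -4 + 2 \cdot 2916 = -4 + 5832 = 5828$)
$M + 860 \cdot 47 = 5828 + 860 \cdot 47 = 5828 + 40420 = 46248$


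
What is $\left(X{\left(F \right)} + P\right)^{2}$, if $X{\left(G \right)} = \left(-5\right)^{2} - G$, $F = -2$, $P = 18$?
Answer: $2025$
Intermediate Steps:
$X{\left(G \right)} = 25 - G$
$\left(X{\left(F \right)} + P\right)^{2} = \left(\left(25 - -2\right) + 18\right)^{2} = \left(\left(25 + 2\right) + 18\right)^{2} = \left(27 + 18\right)^{2} = 45^{2} = 2025$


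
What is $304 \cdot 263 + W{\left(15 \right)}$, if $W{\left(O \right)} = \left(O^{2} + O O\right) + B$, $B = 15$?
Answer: $80417$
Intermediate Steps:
$W{\left(O \right)} = 15 + 2 O^{2}$ ($W{\left(O \right)} = \left(O^{2} + O O\right) + 15 = \left(O^{2} + O^{2}\right) + 15 = 2 O^{2} + 15 = 15 + 2 O^{2}$)
$304 \cdot 263 + W{\left(15 \right)} = 304 \cdot 263 + \left(15 + 2 \cdot 15^{2}\right) = 79952 + \left(15 + 2 \cdot 225\right) = 79952 + \left(15 + 450\right) = 79952 + 465 = 80417$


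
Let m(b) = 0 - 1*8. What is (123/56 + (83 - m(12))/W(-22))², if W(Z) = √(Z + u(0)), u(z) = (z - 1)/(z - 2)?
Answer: (5289 - 5096*I*√86)²/5798464 ≈ -380.34 - 86.212*I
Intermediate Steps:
m(b) = -8 (m(b) = 0 - 8 = -8)
u(z) = (-1 + z)/(-2 + z)
W(Z) = √(½ + Z) (W(Z) = √(Z + (-1 + 0)/(-2 + 0)) = √(Z - 1/(-2)) = √(Z - ½*(-1)) = √(Z + ½) = √(½ + Z))
(123/56 + (83 - m(12))/W(-22))² = (123/56 + (83 - 1*(-8))/((√(2 + 4*(-22))/2)))² = (123*(1/56) + (83 + 8)/((√(2 - 88)/2)))² = (123/56 + 91/((√(-86)/2)))² = (123/56 + 91/(((I*√86)/2)))² = (123/56 + 91/((I*√86/2)))² = (123/56 + 91*(-I*√86/43))² = (123/56 - 91*I*√86/43)²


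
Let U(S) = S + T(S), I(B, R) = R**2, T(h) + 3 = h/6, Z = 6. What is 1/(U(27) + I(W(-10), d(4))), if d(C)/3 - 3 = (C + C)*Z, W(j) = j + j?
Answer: 2/46875 ≈ 4.2667e-5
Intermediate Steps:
W(j) = 2*j
T(h) = -3 + h/6
d(C) = 9 + 36*C (d(C) = 9 + 3*((C + C)*6) = 9 + 3*((2*C)*6) = 9 + 3*(12*C) = 9 + 36*C)
U(S) = -3 + 7*S/6 (U(S) = S + (-3 + S/6) = -3 + 7*S/6)
1/(U(27) + I(W(-10), d(4))) = 1/((-3 + (7/6)*27) + (9 + 36*4)**2) = 1/((-3 + 63/2) + (9 + 144)**2) = 1/(57/2 + 153**2) = 1/(57/2 + 23409) = 1/(46875/2) = 2/46875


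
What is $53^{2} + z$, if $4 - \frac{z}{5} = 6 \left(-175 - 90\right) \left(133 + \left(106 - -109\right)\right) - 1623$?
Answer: $2777544$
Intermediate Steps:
$z = 2774735$ ($z = 20 - 5 \left(6 \left(-175 - 90\right) \left(133 + \left(106 - -109\right)\right) - 1623\right) = 20 - 5 \left(6 \left(- 265 \left(133 + \left(106 + 109\right)\right)\right) - 1623\right) = 20 - 5 \left(6 \left(- 265 \left(133 + 215\right)\right) - 1623\right) = 20 - 5 \left(6 \left(\left(-265\right) 348\right) - 1623\right) = 20 - 5 \left(6 \left(-92220\right) - 1623\right) = 20 - 5 \left(-553320 - 1623\right) = 20 - -2774715 = 20 + 2774715 = 2774735$)
$53^{2} + z = 53^{2} + 2774735 = 2809 + 2774735 = 2777544$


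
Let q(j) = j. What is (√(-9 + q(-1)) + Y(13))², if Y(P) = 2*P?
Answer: (26 + I*√10)² ≈ 666.0 + 164.44*I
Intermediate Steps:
(√(-9 + q(-1)) + Y(13))² = (√(-9 - 1) + 2*13)² = (√(-10) + 26)² = (I*√10 + 26)² = (26 + I*√10)²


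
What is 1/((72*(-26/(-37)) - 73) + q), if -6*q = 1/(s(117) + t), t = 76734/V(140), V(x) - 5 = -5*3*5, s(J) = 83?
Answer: -1124652/25198099 ≈ -0.044632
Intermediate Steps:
V(x) = -70 (V(x) = 5 - 5*3*5 = 5 - 15*5 = 5 - 75 = -70)
t = -5481/5 (t = 76734/(-70) = 76734*(-1/70) = -5481/5 ≈ -1096.2)
q = 5/30396 (q = -1/(6*(83 - 5481/5)) = -1/(6*(-5066/5)) = -⅙*(-5/5066) = 5/30396 ≈ 0.00016450)
1/((72*(-26/(-37)) - 73) + q) = 1/((72*(-26/(-37)) - 73) + 5/30396) = 1/((72*(-26*(-1/37)) - 73) + 5/30396) = 1/((72*(26/37) - 73) + 5/30396) = 1/((1872/37 - 73) + 5/30396) = 1/(-829/37 + 5/30396) = 1/(-25198099/1124652) = -1124652/25198099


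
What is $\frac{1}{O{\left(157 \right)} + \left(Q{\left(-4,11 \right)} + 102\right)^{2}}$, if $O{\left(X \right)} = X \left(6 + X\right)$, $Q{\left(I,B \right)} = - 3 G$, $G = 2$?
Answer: $\frac{1}{34807} \approx 2.873 \cdot 10^{-5}$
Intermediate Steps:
$Q{\left(I,B \right)} = -6$ ($Q{\left(I,B \right)} = \left(-3\right) 2 = -6$)
$\frac{1}{O{\left(157 \right)} + \left(Q{\left(-4,11 \right)} + 102\right)^{2}} = \frac{1}{157 \left(6 + 157\right) + \left(-6 + 102\right)^{2}} = \frac{1}{157 \cdot 163 + 96^{2}} = \frac{1}{25591 + 9216} = \frac{1}{34807}$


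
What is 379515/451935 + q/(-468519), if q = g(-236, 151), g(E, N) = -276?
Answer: 3954104941/4705336317 ≈ 0.84034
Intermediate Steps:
q = -276
379515/451935 + q/(-468519) = 379515/451935 - 276/(-468519) = 379515*(1/451935) - 276*(-1/468519) = 25301/30129 + 92/156173 = 3954104941/4705336317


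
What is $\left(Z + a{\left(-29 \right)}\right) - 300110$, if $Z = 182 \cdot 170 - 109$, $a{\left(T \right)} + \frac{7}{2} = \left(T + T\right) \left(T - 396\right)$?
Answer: $- \frac{489265}{2} \approx -2.4463 \cdot 10^{5}$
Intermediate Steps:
$a{\left(T \right)} = - \frac{7}{2} + 2 T \left(-396 + T\right)$ ($a{\left(T \right)} = - \frac{7}{2} + \left(T + T\right) \left(T - 396\right) = - \frac{7}{2} + 2 T \left(-396 + T\right)$)
$Z = 30831$ ($Z = 30940 - 109 = 30831$)
$\left(Z + a{\left(-29 \right)}\right) - 300110 = \left(30831 - \left(- \frac{45929}{2} - 1682\right)\right) - 300110 = \left(30831 + \left(- \frac{7}{2} + 22968 + 2 \cdot 841\right)\right) - 300110 = \left(30831 + \left(- \frac{7}{2} + 22968 + 1682\right)\right) - 300110 = \left(30831 + \frac{49293}{2}\right) - 300110 = \frac{110955}{2} - 300110 = - \frac{489265}{2}$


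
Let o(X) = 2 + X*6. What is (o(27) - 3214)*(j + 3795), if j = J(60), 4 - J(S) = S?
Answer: -11403950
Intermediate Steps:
J(S) = 4 - S
j = -56 (j = 4 - 1*60 = 4 - 60 = -56)
o(X) = 2 + 6*X
(o(27) - 3214)*(j + 3795) = ((2 + 6*27) - 3214)*(-56 + 3795) = ((2 + 162) - 3214)*3739 = (164 - 3214)*3739 = -3050*3739 = -11403950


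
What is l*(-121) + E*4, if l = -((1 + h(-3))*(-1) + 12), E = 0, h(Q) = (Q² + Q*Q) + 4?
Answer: -1331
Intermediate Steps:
h(Q) = 4 + 2*Q² (h(Q) = (Q² + Q²) + 4 = 2*Q² + 4 = 4 + 2*Q²)
l = 11 (l = -((1 + (4 + 2*(-3)²))*(-1) + 12) = -((1 + (4 + 2*9))*(-1) + 12) = -((1 + (4 + 18))*(-1) + 12) = -((1 + 22)*(-1) + 12) = -(23*(-1) + 12) = -(-23 + 12) = -1*(-11) = 11)
l*(-121) + E*4 = 11*(-121) + 0*4 = -1331 + 0 = -1331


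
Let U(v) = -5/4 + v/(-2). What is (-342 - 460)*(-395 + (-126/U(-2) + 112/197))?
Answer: -17311170/197 ≈ -87874.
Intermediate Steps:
U(v) = -5/4 - v/2 (U(v) = -5*1/4 + v*(-1/2) = -5/4 - v/2)
(-342 - 460)*(-395 + (-126/U(-2) + 112/197)) = (-342 - 460)*(-395 + (-126/(-5/4 - 1/2*(-2)) + 112/197)) = -802*(-395 + (-126/(-5/4 + 1) + 112*(1/197))) = -802*(-395 + (-126/(-1/4) + 112/197)) = -802*(-395 + (-126*(-4) + 112/197)) = -802*(-395 + (504 + 112/197)) = -802*(-395 + 99400/197) = -802*21585/197 = -17311170/197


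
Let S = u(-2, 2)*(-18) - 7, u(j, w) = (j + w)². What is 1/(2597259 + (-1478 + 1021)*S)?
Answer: 1/2600458 ≈ 3.8455e-7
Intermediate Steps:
S = -7 (S = (-2 + 2)²*(-18) - 7 = 0²*(-18) - 7 = 0*(-18) - 7 = 0 - 7 = -7)
1/(2597259 + (-1478 + 1021)*S) = 1/(2597259 + (-1478 + 1021)*(-7)) = 1/(2597259 - 457*(-7)) = 1/(2597259 + 3199) = 1/2600458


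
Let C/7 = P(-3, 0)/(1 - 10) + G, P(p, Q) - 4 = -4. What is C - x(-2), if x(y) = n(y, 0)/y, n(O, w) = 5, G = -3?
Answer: -37/2 ≈ -18.500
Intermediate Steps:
P(p, Q) = 0 (P(p, Q) = 4 - 4 = 0)
x(y) = 5/y
C = -21 (C = 7*(0/(1 - 10) - 3) = 7*(0/(-9) - 3) = 7*(0*(-⅑) - 3) = 7*(0 - 3) = 7*(-3) = -21)
C - x(-2) = -21 - 5/(-2) = -21 - 5*(-1)/2 = -21 - 1*(-5/2) = -21 + 5/2 = -37/2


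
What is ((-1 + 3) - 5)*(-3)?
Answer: 9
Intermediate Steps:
((-1 + 3) - 5)*(-3) = (2 - 5)*(-3) = -3*(-3) = 9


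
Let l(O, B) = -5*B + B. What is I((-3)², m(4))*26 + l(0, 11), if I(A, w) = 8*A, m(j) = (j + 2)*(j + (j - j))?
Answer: 1828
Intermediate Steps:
l(O, B) = -4*B
m(j) = j*(2 + j) (m(j) = (2 + j)*(j + 0) = (2 + j)*j = j*(2 + j))
I((-3)², m(4))*26 + l(0, 11) = (8*(-3)²)*26 - 4*11 = (8*9)*26 - 44 = 72*26 - 44 = 1872 - 44 = 1828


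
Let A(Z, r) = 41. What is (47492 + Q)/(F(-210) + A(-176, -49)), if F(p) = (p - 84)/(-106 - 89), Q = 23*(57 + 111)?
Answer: 3338140/2763 ≈ 1208.2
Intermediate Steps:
Q = 3864 (Q = 23*168 = 3864)
F(p) = 28/65 - p/195 (F(p) = (-84 + p)/(-195) = (-84 + p)*(-1/195) = 28/65 - p/195)
(47492 + Q)/(F(-210) + A(-176, -49)) = (47492 + 3864)/((28/65 - 1/195*(-210)) + 41) = 51356/((28/65 + 14/13) + 41) = 51356/(98/65 + 41) = 51356/(2763/65) = 51356*(65/2763) = 3338140/2763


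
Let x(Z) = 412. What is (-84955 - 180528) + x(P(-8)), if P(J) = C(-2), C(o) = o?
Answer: -265071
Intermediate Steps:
P(J) = -2
(-84955 - 180528) + x(P(-8)) = (-84955 - 180528) + 412 = -265483 + 412 = -265071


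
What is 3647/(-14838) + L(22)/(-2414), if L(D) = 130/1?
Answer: -5366399/17909466 ≈ -0.29964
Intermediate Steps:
L(D) = 130 (L(D) = 130*1 = 130)
3647/(-14838) + L(22)/(-2414) = 3647/(-14838) + 130/(-2414) = 3647*(-1/14838) + 130*(-1/2414) = -3647/14838 - 65/1207 = -5366399/17909466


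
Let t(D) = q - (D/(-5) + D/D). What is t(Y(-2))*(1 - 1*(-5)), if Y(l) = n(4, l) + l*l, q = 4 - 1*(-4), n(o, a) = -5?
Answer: 204/5 ≈ 40.800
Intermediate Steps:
q = 8 (q = 4 + 4 = 8)
Y(l) = -5 + l² (Y(l) = -5 + l*l = -5 + l²)
t(D) = 7 + D/5 (t(D) = 8 - (D/(-5) + D/D) = 8 - (D*(-⅕) + 1) = 8 - (-D/5 + 1) = 8 - (1 - D/5) = 8 + (-1 + D/5) = 7 + D/5)
t(Y(-2))*(1 - 1*(-5)) = (7 + (-5 + (-2)²)/5)*(1 - 1*(-5)) = (7 + (-5 + 4)/5)*(1 + 5) = (7 + (⅕)*(-1))*6 = (7 - ⅕)*6 = (34/5)*6 = 204/5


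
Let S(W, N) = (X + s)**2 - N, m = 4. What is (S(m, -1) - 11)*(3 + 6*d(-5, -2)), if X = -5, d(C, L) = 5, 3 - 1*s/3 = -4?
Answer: 8118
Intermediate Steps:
s = 21 (s = 9 - 3*(-4) = 9 + 12 = 21)
S(W, N) = 256 - N (S(W, N) = (-5 + 21)**2 - N = 16**2 - N = 256 - N)
(S(m, -1) - 11)*(3 + 6*d(-5, -2)) = ((256 - 1*(-1)) - 11)*(3 + 6*5) = ((256 + 1) - 11)*(3 + 30) = (257 - 11)*33 = 246*33 = 8118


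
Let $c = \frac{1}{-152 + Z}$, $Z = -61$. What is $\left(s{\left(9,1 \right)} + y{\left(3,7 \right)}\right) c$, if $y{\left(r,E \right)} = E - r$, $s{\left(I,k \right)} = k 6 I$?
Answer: $- \frac{58}{213} \approx -0.2723$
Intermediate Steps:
$s{\left(I,k \right)} = 6 I k$ ($s{\left(I,k \right)} = 6 k I = 6 I k$)
$c = - \frac{1}{213}$ ($c = \frac{1}{-152 - 61} = \frac{1}{-213} = - \frac{1}{213} \approx -0.0046948$)
$\left(s{\left(9,1 \right)} + y{\left(3,7 \right)}\right) c = \left(6 \cdot 9 \cdot 1 + \left(7 - 3\right)\right) \left(- \frac{1}{213}\right) = \left(54 + \left(7 - 3\right)\right) \left(- \frac{1}{213}\right) = \left(54 + 4\right) \left(- \frac{1}{213}\right) = 58 \left(- \frac{1}{213}\right) = - \frac{58}{213}$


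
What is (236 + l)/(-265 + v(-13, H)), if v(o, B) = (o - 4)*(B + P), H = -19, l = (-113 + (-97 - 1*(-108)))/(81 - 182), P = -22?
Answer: 11969/21816 ≈ 0.54863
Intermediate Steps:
l = 102/101 (l = (-113 + (-97 + 108))/(-101) = (-113 + 11)*(-1/101) = -102*(-1/101) = 102/101 ≈ 1.0099)
v(o, B) = (-22 + B)*(-4 + o) (v(o, B) = (o - 4)*(B - 22) = (-4 + o)*(-22 + B) = (-22 + B)*(-4 + o))
(236 + l)/(-265 + v(-13, H)) = (236 + 102/101)/(-265 + (88 - 22*(-13) - 4*(-19) - 19*(-13))) = 23938/(101*(-265 + (88 + 286 + 76 + 247))) = 23938/(101*(-265 + 697)) = (23938/101)/432 = (23938/101)*(1/432) = 11969/21816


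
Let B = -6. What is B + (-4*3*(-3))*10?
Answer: 354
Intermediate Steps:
B + (-4*3*(-3))*10 = -6 + (-4*3*(-3))*10 = -6 - 12*(-3)*10 = -6 + 36*10 = -6 + 360 = 354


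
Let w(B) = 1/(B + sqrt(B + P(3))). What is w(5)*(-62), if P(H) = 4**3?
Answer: 155/22 - 31*sqrt(69)/22 ≈ -4.6593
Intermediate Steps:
P(H) = 64
w(B) = 1/(B + sqrt(64 + B)) (w(B) = 1/(B + sqrt(B + 64)) = 1/(B + sqrt(64 + B)))
w(5)*(-62) = -62/(5 + sqrt(64 + 5)) = -62/(5 + sqrt(69))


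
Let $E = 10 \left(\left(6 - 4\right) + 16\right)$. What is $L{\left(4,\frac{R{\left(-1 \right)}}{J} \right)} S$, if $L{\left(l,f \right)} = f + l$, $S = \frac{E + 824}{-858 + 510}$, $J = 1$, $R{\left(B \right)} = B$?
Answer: $- \frac{251}{29} \approx -8.6552$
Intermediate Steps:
$E = 180$ ($E = 10 \left(\left(6 - 4\right) + 16\right) = 10 \left(2 + 16\right) = 10 \cdot 18 = 180$)
$S = - \frac{251}{87}$ ($S = \frac{180 + 824}{-858 + 510} = \frac{1004}{-348} = 1004 \left(- \frac{1}{348}\right) = - \frac{251}{87} \approx -2.8851$)
$L{\left(4,\frac{R{\left(-1 \right)}}{J} \right)} S = \left(- 1^{-1} + 4\right) \left(- \frac{251}{87}\right) = \left(\left(-1\right) 1 + 4\right) \left(- \frac{251}{87}\right) = \left(-1 + 4\right) \left(- \frac{251}{87}\right) = 3 \left(- \frac{251}{87}\right) = - \frac{251}{29}$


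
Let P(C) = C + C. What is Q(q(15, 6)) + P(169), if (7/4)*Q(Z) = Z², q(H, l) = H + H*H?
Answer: 232766/7 ≈ 33252.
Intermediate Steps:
q(H, l) = H + H²
Q(Z) = 4*Z²/7
P(C) = 2*C
Q(q(15, 6)) + P(169) = 4*(15*(1 + 15))²/7 + 2*169 = 4*(15*16)²/7 + 338 = (4/7)*240² + 338 = (4/7)*57600 + 338 = 230400/7 + 338 = 232766/7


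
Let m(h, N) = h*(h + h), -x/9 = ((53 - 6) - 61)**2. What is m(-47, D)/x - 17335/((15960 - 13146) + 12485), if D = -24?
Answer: -49084961/13493718 ≈ -3.6376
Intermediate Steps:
x = -1764 (x = -9*((53 - 6) - 61)**2 = -9*(47 - 61)**2 = -9*(-14)**2 = -9*196 = -1764)
m(h, N) = 2*h**2 (m(h, N) = h*(2*h) = 2*h**2)
m(-47, D)/x - 17335/((15960 - 13146) + 12485) = (2*(-47)**2)/(-1764) - 17335/((15960 - 13146) + 12485) = (2*2209)*(-1/1764) - 17335/(2814 + 12485) = 4418*(-1/1764) - 17335/15299 = -2209/882 - 17335*1/15299 = -2209/882 - 17335/15299 = -49084961/13493718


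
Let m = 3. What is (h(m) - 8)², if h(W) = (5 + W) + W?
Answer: 9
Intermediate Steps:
h(W) = 5 + 2*W
(h(m) - 8)² = ((5 + 2*3) - 8)² = ((5 + 6) - 8)² = (11 - 8)² = 3² = 9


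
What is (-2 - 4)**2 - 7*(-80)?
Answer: 596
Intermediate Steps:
(-2 - 4)**2 - 7*(-80) = (-6)**2 + 560 = 36 + 560 = 596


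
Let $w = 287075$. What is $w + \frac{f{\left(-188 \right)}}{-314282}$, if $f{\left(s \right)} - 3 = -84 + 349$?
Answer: $\frac{45111252441}{157141} \approx 2.8708 \cdot 10^{5}$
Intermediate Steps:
$f{\left(s \right)} = 268$ ($f{\left(s \right)} = 3 + \left(-84 + 349\right) = 3 + 265 = 268$)
$w + \frac{f{\left(-188 \right)}}{-314282} = 287075 + \frac{268}{-314282} = 287075 + 268 \left(- \frac{1}{314282}\right) = 287075 - \frac{134}{157141} = \frac{45111252441}{157141}$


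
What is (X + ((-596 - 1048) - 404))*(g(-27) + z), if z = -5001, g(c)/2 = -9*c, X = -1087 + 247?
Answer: 13039320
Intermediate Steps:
X = -840
g(c) = -18*c (g(c) = 2*(-9*c) = -18*c)
(X + ((-596 - 1048) - 404))*(g(-27) + z) = (-840 + ((-596 - 1048) - 404))*(-18*(-27) - 5001) = (-840 + (-1644 - 404))*(486 - 5001) = (-840 - 2048)*(-4515) = -2888*(-4515) = 13039320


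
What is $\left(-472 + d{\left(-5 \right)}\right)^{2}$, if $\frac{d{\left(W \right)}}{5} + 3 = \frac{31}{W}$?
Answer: $268324$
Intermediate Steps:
$d{\left(W \right)} = -15 + \frac{155}{W}$ ($d{\left(W \right)} = -15 + 5 \frac{31}{W} = -15 + \frac{155}{W}$)
$\left(-472 + d{\left(-5 \right)}\right)^{2} = \left(-472 + \left(-15 + \frac{155}{-5}\right)\right)^{2} = \left(-472 + \left(-15 + 155 \left(- \frac{1}{5}\right)\right)\right)^{2} = \left(-472 - 46\right)^{2} = \left(-518\right)^{2} = 268324$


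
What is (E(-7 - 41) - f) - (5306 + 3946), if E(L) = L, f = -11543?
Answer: 2243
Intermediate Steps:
(E(-7 - 41) - f) - (5306 + 3946) = ((-7 - 41) - 1*(-11543)) - (5306 + 3946) = (-48 + 11543) - 1*9252 = 11495 - 9252 = 2243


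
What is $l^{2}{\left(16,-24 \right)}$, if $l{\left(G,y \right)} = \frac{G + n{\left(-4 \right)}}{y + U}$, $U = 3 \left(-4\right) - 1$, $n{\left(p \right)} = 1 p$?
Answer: $\frac{144}{1369} \approx 0.10519$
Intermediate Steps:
$n{\left(p \right)} = p$
$U = -13$ ($U = -12 - 1 = -13$)
$l{\left(G,y \right)} = \frac{-4 + G}{-13 + y}$ ($l{\left(G,y \right)} = \frac{G - 4}{y - 13} = \frac{-4 + G}{-13 + y}$)
$l^{2}{\left(16,-24 \right)} = \left(\frac{-4 + 16}{-13 - 24}\right)^{2} = \left(\frac{1}{-37} \cdot 12\right)^{2} = \left(\left(- \frac{1}{37}\right) 12\right)^{2} = \left(- \frac{12}{37}\right)^{2} = \frac{144}{1369}$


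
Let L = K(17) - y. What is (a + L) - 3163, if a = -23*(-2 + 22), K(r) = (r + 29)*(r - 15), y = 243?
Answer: -3774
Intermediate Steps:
K(r) = (-15 + r)*(29 + r) (K(r) = (29 + r)*(-15 + r) = (-15 + r)*(29 + r))
a = -460 (a = -23*20 = -460)
L = -151 (L = (-435 + 17² + 14*17) - 1*243 = (-435 + 289 + 238) - 243 = 92 - 243 = -151)
(a + L) - 3163 = (-460 - 151) - 3163 = -611 - 3163 = -3774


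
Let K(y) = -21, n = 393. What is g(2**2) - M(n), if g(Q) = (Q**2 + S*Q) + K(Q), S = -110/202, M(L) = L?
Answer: -40418/101 ≈ -400.18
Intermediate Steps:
S = -55/101 (S = -110*1/202 = -55/101 ≈ -0.54455)
g(Q) = -21 + Q**2 - 55*Q/101 (g(Q) = (Q**2 - 55*Q/101) - 21 = -21 + Q**2 - 55*Q/101)
g(2**2) - M(n) = (-21 + (2**2)**2 - 55/101*2**2) - 1*393 = (-21 + 4**2 - 55/101*4) - 393 = (-21 + 16 - 220/101) - 393 = -725/101 - 393 = -40418/101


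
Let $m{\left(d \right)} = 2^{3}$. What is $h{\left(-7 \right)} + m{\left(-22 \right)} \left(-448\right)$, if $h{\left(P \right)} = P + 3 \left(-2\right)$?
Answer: $-3597$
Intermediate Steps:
$m{\left(d \right)} = 8$
$h{\left(P \right)} = -6 + P$ ($h{\left(P \right)} = P - 6 = -6 + P$)
$h{\left(-7 \right)} + m{\left(-22 \right)} \left(-448\right) = \left(-6 - 7\right) + 8 \left(-448\right) = -13 - 3584 = -3597$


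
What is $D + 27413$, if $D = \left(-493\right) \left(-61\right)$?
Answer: $57486$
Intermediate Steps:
$D = 30073$
$D + 27413 = 30073 + 27413 = 57486$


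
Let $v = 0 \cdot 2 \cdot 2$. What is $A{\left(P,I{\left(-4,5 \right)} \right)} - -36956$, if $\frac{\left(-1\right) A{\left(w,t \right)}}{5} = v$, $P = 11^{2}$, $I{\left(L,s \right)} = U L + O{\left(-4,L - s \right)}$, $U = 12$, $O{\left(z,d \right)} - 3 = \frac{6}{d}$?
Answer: $36956$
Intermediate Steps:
$O{\left(z,d \right)} = 3 + \frac{6}{d}$
$I{\left(L,s \right)} = 3 + \frac{6}{L - s} + 12 L$ ($I{\left(L,s \right)} = 12 L + \left(3 + \frac{6}{L - s}\right) = 3 + \frac{6}{L - s} + 12 L$)
$v = 0$ ($v = 0 \cdot 2 = 0$)
$P = 121$
$A{\left(w,t \right)} = 0$ ($A{\left(w,t \right)} = \left(-5\right) 0 = 0$)
$A{\left(P,I{\left(-4,5 \right)} \right)} - -36956 = 0 - -36956 = 0 + 36956 = 36956$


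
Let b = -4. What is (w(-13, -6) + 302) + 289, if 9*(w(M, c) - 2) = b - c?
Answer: 5339/9 ≈ 593.22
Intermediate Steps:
w(M, c) = 14/9 - c/9 (w(M, c) = 2 + (-4 - c)/9 = 2 + (-4/9 - c/9) = 14/9 - c/9)
(w(-13, -6) + 302) + 289 = ((14/9 - ⅑*(-6)) + 302) + 289 = ((14/9 + ⅔) + 302) + 289 = (20/9 + 302) + 289 = 2738/9 + 289 = 5339/9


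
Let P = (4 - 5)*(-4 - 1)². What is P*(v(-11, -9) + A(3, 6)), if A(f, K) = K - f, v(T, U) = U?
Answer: 150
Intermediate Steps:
P = -25 (P = -1*(-5)² = -1*25 = -25)
P*(v(-11, -9) + A(3, 6)) = -25*(-9 + (6 - 1*3)) = -25*(-9 + (6 - 3)) = -25*(-9 + 3) = -25*(-6) = 150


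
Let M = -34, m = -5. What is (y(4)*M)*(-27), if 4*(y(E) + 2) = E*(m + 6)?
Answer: -918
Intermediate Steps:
y(E) = -2 + E/4 (y(E) = -2 + (E*(-5 + 6))/4 = -2 + (E*1)/4 = -2 + E/4)
(y(4)*M)*(-27) = ((-2 + (¼)*4)*(-34))*(-27) = ((-2 + 1)*(-34))*(-27) = -1*(-34)*(-27) = 34*(-27) = -918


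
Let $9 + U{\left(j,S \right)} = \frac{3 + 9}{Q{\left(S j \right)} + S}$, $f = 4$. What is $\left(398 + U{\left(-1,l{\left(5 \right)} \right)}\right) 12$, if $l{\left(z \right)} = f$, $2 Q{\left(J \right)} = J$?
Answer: $4740$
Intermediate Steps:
$Q{\left(J \right)} = \frac{J}{2}$
$l{\left(z \right)} = 4$
$U{\left(j,S \right)} = -9 + \frac{12}{S + \frac{S j}{2}}$ ($U{\left(j,S \right)} = -9 + \frac{3 + 9}{\frac{S j}{2} + S} = -9 + \frac{12}{\frac{S j}{2} + S} = -9 + \frac{12}{S + \frac{S j}{2}}$)
$\left(398 + U{\left(-1,l{\left(5 \right)} \right)}\right) 12 = \left(398 + \frac{3 \left(8 - 24 - 12 \left(-1\right)\right)}{4 \left(2 - 1\right)}\right) 12 = \left(398 + 3 \cdot \frac{1}{4} \cdot 1^{-1} \left(8 - 24 + 12\right)\right) 12 = \left(398 + 3 \cdot \frac{1}{4} \cdot 1 \left(-4\right)\right) 12 = \left(398 - 3\right) 12 = 395 \cdot 12 = 4740$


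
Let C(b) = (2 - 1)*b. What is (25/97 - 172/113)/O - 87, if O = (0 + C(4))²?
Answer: -15271571/175376 ≈ -87.079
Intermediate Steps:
C(b) = b (C(b) = 1*b = b)
O = 16 (O = (0 + 4)² = 4² = 16)
(25/97 - 172/113)/O - 87 = (25/97 - 172/113)/16 - 87 = (25*(1/97) - 172*1/113)*(1/16) - 87 = (25/97 - 172/113)*(1/16) - 87 = -13859/10961*1/16 - 87 = -13859/175376 - 87 = -15271571/175376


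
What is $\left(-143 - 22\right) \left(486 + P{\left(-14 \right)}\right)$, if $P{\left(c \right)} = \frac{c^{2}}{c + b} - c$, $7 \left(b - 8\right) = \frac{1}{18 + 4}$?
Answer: $- \frac{71167140}{923} \approx -77104.0$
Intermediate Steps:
$b = \frac{1233}{154}$ ($b = 8 + \frac{1}{7 \left(18 + 4\right)} = 8 + \frac{1}{7 \cdot 22} = 8 + \frac{1}{7} \cdot \frac{1}{22} = 8 + \frac{1}{154} = \frac{1233}{154} \approx 8.0065$)
$P{\left(c \right)} = - c + \frac{c^{2}}{\frac{1233}{154} + c}$ ($P{\left(c \right)} = \frac{c^{2}}{c + \frac{1233}{154}} - c = \frac{c^{2}}{\frac{1233}{154} + c} - c = - c + \frac{c^{2}}{\frac{1233}{154} + c}$)
$\left(-143 - 22\right) \left(486 + P{\left(-14 \right)}\right) = \left(-143 - 22\right) \left(486 - - \frac{17262}{1233 + 154 \left(-14\right)}\right) = - 165 \left(486 - - \frac{17262}{1233 - 2156}\right) = - 165 \left(486 - - \frac{17262}{-923}\right) = - 165 \left(486 - \left(-17262\right) \left(- \frac{1}{923}\right)\right) = - 165 \left(486 - \frac{17262}{923}\right) = \left(-165\right) \frac{431316}{923} = - \frac{71167140}{923}$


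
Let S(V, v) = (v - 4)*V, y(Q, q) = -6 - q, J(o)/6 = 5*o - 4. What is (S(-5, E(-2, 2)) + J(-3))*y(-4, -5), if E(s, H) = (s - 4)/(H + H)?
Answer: 173/2 ≈ 86.500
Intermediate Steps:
J(o) = -24 + 30*o (J(o) = 6*(5*o - 4) = 6*(-4 + 5*o) = -24 + 30*o)
E(s, H) = (-4 + s)/(2*H) (E(s, H) = (-4 + s)/((2*H)) = (-4 + s)*(1/(2*H)) = (-4 + s)/(2*H))
S(V, v) = V*(-4 + v) (S(V, v) = (-4 + v)*V = V*(-4 + v))
(S(-5, E(-2, 2)) + J(-3))*y(-4, -5) = (-5*(-4 + (½)*(-4 - 2)/2) + (-24 + 30*(-3)))*(-6 - 1*(-5)) = (-5*(-4 + (½)*(½)*(-6)) + (-24 - 90))*(-6 + 5) = (-5*(-4 - 3/2) - 114)*(-1) = (-5*(-11/2) - 114)*(-1) = (55/2 - 114)*(-1) = -173/2*(-1) = 173/2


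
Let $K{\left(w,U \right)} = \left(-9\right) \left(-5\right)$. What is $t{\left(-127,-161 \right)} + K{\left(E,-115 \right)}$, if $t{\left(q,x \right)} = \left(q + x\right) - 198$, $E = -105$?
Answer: $-441$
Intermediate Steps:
$t{\left(q,x \right)} = -198 + q + x$
$K{\left(w,U \right)} = 45$
$t{\left(-127,-161 \right)} + K{\left(E,-115 \right)} = \left(-198 - 127 - 161\right) + 45 = -486 + 45 = -441$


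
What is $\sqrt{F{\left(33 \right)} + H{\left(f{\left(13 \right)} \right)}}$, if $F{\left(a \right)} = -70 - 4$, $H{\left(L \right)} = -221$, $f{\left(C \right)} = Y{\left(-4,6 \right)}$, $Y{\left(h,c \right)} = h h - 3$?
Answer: $i \sqrt{295} \approx 17.176 i$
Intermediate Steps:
$Y{\left(h,c \right)} = -3 + h^{2}$ ($Y{\left(h,c \right)} = h^{2} - 3 = -3 + h^{2}$)
$f{\left(C \right)} = 13$ ($f{\left(C \right)} = -3 + \left(-4\right)^{2} = -3 + 16 = 13$)
$F{\left(a \right)} = -74$ ($F{\left(a \right)} = -70 - 4 = -74$)
$\sqrt{F{\left(33 \right)} + H{\left(f{\left(13 \right)} \right)}} = \sqrt{-74 - 221} = \sqrt{-295} = i \sqrt{295}$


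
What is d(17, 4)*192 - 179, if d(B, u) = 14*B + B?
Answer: 48781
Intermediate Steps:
d(B, u) = 15*B
d(17, 4)*192 - 179 = (15*17)*192 - 179 = 255*192 - 179 = 48960 - 179 = 48781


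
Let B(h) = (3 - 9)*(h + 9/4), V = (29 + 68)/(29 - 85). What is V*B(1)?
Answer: 3783/112 ≈ 33.777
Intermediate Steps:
V = -97/56 (V = 97/(-56) = 97*(-1/56) = -97/56 ≈ -1.7321)
B(h) = -27/2 - 6*h (B(h) = -6*(h + 9*(¼)) = -6*(h + 9/4) = -6*(9/4 + h) = -27/2 - 6*h)
V*B(1) = -97*(-27/2 - 6*1)/56 = -97*(-27/2 - 6)/56 = -97/56*(-39/2) = 3783/112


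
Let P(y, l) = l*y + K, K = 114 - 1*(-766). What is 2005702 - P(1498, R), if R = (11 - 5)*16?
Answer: 1861014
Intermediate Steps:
K = 880 (K = 114 + 766 = 880)
R = 96 (R = 6*16 = 96)
P(y, l) = 880 + l*y (P(y, l) = l*y + 880 = 880 + l*y)
2005702 - P(1498, R) = 2005702 - (880 + 96*1498) = 2005702 - (880 + 143808) = 2005702 - 1*144688 = 2005702 - 144688 = 1861014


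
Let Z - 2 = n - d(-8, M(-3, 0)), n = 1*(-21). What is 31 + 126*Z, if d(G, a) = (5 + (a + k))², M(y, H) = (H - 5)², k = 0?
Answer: -115763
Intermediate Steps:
M(y, H) = (-5 + H)²
d(G, a) = (5 + a)² (d(G, a) = (5 + (a + 0))² = (5 + a)²)
n = -21
Z = -919 (Z = 2 + (-21 - (5 + (-5 + 0)²)²) = 2 + (-21 - (5 + (-5)²)²) = 2 + (-21 - (5 + 25)²) = 2 + (-21 - 1*30²) = 2 + (-21 - 1*900) = 2 + (-21 - 900) = 2 - 921 = -919)
31 + 126*Z = 31 + 126*(-919) = 31 - 115794 = -115763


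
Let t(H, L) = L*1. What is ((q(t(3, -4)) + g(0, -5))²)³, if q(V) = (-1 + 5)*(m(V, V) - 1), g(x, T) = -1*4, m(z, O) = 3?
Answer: 4096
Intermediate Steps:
g(x, T) = -4
t(H, L) = L
q(V) = 8 (q(V) = (-1 + 5)*(3 - 1) = 4*2 = 8)
((q(t(3, -4)) + g(0, -5))²)³ = ((8 - 4)²)³ = (4²)³ = 16³ = 4096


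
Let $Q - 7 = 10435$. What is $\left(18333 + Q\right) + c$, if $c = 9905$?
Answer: $38680$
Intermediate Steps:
$Q = 10442$ ($Q = 7 + 10435 = 10442$)
$\left(18333 + Q\right) + c = \left(18333 + 10442\right) + 9905 = 28775 + 9905 = 38680$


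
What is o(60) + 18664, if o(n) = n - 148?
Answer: 18576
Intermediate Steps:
o(n) = -148 + n
o(60) + 18664 = (-148 + 60) + 18664 = -88 + 18664 = 18576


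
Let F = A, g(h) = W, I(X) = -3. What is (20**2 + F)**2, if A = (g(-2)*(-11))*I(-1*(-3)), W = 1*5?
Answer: 319225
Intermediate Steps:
W = 5
g(h) = 5
A = 165 (A = (5*(-11))*(-3) = -55*(-3) = 165)
F = 165
(20**2 + F)**2 = (20**2 + 165)**2 = (400 + 165)**2 = 565**2 = 319225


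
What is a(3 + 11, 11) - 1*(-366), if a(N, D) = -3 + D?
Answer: 374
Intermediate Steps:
a(3 + 11, 11) - 1*(-366) = (-3 + 11) - 1*(-366) = 8 + 366 = 374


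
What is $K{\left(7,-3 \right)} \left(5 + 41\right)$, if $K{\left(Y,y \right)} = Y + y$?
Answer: $184$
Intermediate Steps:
$K{\left(7,-3 \right)} \left(5 + 41\right) = \left(7 - 3\right) \left(5 + 41\right) = 4 \cdot 46 = 184$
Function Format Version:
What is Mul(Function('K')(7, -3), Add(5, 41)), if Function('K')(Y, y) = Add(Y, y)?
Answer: 184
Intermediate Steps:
Mul(Function('K')(7, -3), Add(5, 41)) = Mul(Add(7, -3), Add(5, 41)) = Mul(4, 46) = 184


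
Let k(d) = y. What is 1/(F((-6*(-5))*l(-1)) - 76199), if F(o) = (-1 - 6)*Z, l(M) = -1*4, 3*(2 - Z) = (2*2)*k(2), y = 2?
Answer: -3/228583 ≈ -1.3124e-5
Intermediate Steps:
k(d) = 2
Z = -2/3 (Z = 2 - 2*2*2/3 = 2 - 4*2/3 = 2 - 1/3*8 = 2 - 8/3 = -2/3 ≈ -0.66667)
l(M) = -4
F(o) = 14/3 (F(o) = (-1 - 6)*(-2/3) = -7*(-2/3) = 14/3)
1/(F((-6*(-5))*l(-1)) - 76199) = 1/(14/3 - 76199) = 1/(-228583/3) = -3/228583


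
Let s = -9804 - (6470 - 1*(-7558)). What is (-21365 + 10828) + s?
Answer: -34369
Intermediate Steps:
s = -23832 (s = -9804 - (6470 + 7558) = -9804 - 1*14028 = -9804 - 14028 = -23832)
(-21365 + 10828) + s = (-21365 + 10828) - 23832 = -10537 - 23832 = -34369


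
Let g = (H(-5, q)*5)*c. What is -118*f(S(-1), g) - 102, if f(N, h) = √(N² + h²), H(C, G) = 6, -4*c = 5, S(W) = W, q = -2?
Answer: -102 - 59*√5629 ≈ -4528.6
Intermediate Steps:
c = -5/4 (c = -¼*5 = -5/4 ≈ -1.2500)
g = -75/2 (g = (6*5)*(-5/4) = 30*(-5/4) = -75/2 ≈ -37.500)
-118*f(S(-1), g) - 102 = -118*√((-1)² + (-75/2)²) - 102 = -118*√(1 + 5625/4) - 102 = -59*√5629 - 102 = -102 - 59*√5629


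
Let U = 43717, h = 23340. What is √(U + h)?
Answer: √67057 ≈ 258.95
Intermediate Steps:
√(U + h) = √(43717 + 23340) = √67057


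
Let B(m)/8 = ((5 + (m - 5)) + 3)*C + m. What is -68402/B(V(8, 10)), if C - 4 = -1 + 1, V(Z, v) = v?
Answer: -34201/248 ≈ -137.91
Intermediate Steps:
C = 4 (C = 4 + (-1 + 1) = 4 + 0 = 4)
B(m) = 96 + 40*m (B(m) = 8*(((5 + (m - 5)) + 3)*4 + m) = 8*(((5 + (-5 + m)) + 3)*4 + m) = 8*((m + 3)*4 + m) = 8*((3 + m)*4 + m) = 8*((12 + 4*m) + m) = 8*(12 + 5*m) = 96 + 40*m)
-68402/B(V(8, 10)) = -68402/(96 + 40*10) = -68402/(96 + 400) = -68402/496 = -68402*1/496 = -34201/248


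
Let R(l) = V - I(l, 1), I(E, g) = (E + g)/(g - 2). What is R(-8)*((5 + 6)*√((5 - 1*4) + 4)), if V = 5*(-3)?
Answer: -242*√5 ≈ -541.13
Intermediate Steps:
I(E, g) = (E + g)/(-2 + g)
V = -15
R(l) = -14 + l (R(l) = -15 - (l + 1)/(-2 + 1) = -15 - (1 + l)/(-1) = -15 - (-1)*(1 + l) = -15 - (-1 - l) = -15 + (1 + l) = -14 + l)
R(-8)*((5 + 6)*√((5 - 1*4) + 4)) = (-14 - 8)*((5 + 6)*√((5 - 1*4) + 4)) = -242*√((5 - 4) + 4) = -242*√(1 + 4) = -242*√5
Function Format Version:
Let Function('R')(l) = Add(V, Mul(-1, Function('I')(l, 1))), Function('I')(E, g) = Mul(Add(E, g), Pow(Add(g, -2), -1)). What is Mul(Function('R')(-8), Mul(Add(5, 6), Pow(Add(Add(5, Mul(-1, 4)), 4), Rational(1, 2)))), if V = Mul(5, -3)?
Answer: Mul(-242, Pow(5, Rational(1, 2))) ≈ -541.13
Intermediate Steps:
Function('I')(E, g) = Mul(Pow(Add(-2, g), -1), Add(E, g)) (Function('I')(E, g) = Mul(Add(E, g), Pow(Add(-2, g), -1)) = Mul(Pow(Add(-2, g), -1), Add(E, g)))
V = -15
Function('R')(l) = Add(-14, l) (Function('R')(l) = Add(-15, Mul(-1, Mul(Pow(Add(-2, 1), -1), Add(l, 1)))) = Add(-15, Mul(-1, Mul(Pow(-1, -1), Add(1, l)))) = Add(-15, Mul(-1, Mul(-1, Add(1, l)))) = Add(-15, Mul(-1, Add(-1, Mul(-1, l)))) = Add(-15, Add(1, l)) = Add(-14, l))
Mul(Function('R')(-8), Mul(Add(5, 6), Pow(Add(Add(5, Mul(-1, 4)), 4), Rational(1, 2)))) = Mul(Add(-14, -8), Mul(Add(5, 6), Pow(Add(Add(5, Mul(-1, 4)), 4), Rational(1, 2)))) = Mul(-22, Mul(11, Pow(Add(Add(5, -4), 4), Rational(1, 2)))) = Mul(-22, Mul(11, Pow(Add(1, 4), Rational(1, 2)))) = Mul(-22, Mul(11, Pow(5, Rational(1, 2)))) = Mul(-242, Pow(5, Rational(1, 2)))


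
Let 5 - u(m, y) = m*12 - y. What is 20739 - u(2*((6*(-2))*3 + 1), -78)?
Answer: 19972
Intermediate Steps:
u(m, y) = 5 + y - 12*m (u(m, y) = 5 - (m*12 - y) = 5 - (12*m - y) = 5 - (-y + 12*m) = 5 + (y - 12*m) = 5 + y - 12*m)
20739 - u(2*((6*(-2))*3 + 1), -78) = 20739 - (5 - 78 - 24*((6*(-2))*3 + 1)) = 20739 - (5 - 78 - 24*(-12*3 + 1)) = 20739 - (5 - 78 - 24*(-36 + 1)) = 20739 - (5 - 78 - 24*(-35)) = 20739 - (5 - 78 - 12*(-70)) = 20739 - (5 - 78 + 840) = 20739 - 1*767 = 20739 - 767 = 19972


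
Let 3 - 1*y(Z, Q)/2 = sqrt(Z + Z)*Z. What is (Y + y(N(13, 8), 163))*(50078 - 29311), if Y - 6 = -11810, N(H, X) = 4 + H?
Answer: -245009066 - 706078*sqrt(34) ≈ -2.4913e+8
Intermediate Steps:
Y = -11804 (Y = 6 - 11810 = -11804)
y(Z, Q) = 6 - 2*sqrt(2)*Z**(3/2) (y(Z, Q) = 6 - 2*sqrt(Z + Z)*Z = 6 - 2*sqrt(2*Z)*Z = 6 - 2*sqrt(2)*sqrt(Z)*Z = 6 - 2*sqrt(2)*Z**(3/2))
(Y + y(N(13, 8), 163))*(50078 - 29311) = (-11804 + (6 - 2*sqrt(2)*(4 + 13)**(3/2)))*(50078 - 29311) = (-11804 + (6 - 2*sqrt(2)*17**(3/2)))*20767 = (-11804 + (6 - 2*sqrt(2)*17*sqrt(17)))*20767 = (-11804 + (6 - 34*sqrt(34)))*20767 = (-11798 - 34*sqrt(34))*20767 = -245009066 - 706078*sqrt(34)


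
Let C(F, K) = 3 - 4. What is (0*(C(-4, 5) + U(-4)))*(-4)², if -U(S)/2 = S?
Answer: 0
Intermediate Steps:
U(S) = -2*S
C(F, K) = -1
(0*(C(-4, 5) + U(-4)))*(-4)² = (0*(-1 - 2*(-4)))*(-4)² = (0*(-1 + 8))*16 = (0*7)*16 = 0*16 = 0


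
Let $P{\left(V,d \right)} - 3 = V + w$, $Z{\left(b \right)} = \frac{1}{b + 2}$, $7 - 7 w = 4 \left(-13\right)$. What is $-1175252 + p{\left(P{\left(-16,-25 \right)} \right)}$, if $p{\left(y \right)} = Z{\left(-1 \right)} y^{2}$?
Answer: $- \frac{57586324}{49} \approx -1.1752 \cdot 10^{6}$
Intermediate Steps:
$w = \frac{59}{7}$ ($w = 1 - \frac{4 \left(-13\right)}{7} = 1 - - \frac{52}{7} = 1 + \frac{52}{7} = \frac{59}{7} \approx 8.4286$)
$Z{\left(b \right)} = \frac{1}{2 + b}$
$P{\left(V,d \right)} = \frac{80}{7} + V$ ($P{\left(V,d \right)} = 3 + \left(V + \frac{59}{7}\right) = 3 + \left(\frac{59}{7} + V\right) = \frac{80}{7} + V$)
$p{\left(y \right)} = y^{2}$ ($p{\left(y \right)} = \frac{y^{2}}{2 - 1} = \frac{y^{2}}{1} = 1 y^{2} = y^{2}$)
$-1175252 + p{\left(P{\left(-16,-25 \right)} \right)} = -1175252 + \left(\frac{80}{7} - 16\right)^{2} = -1175252 + \left(- \frac{32}{7}\right)^{2} = -1175252 + \frac{1024}{49} = - \frac{57586324}{49}$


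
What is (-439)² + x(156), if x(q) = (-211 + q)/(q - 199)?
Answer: 8287058/43 ≈ 1.9272e+5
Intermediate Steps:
x(q) = (-211 + q)/(-199 + q)
(-439)² + x(156) = (-439)² + (-211 + 156)/(-199 + 156) = 192721 - 55/(-43) = 192721 - 1/43*(-55) = 192721 + 55/43 = 8287058/43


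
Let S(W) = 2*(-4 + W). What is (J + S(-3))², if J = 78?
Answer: 4096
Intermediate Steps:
S(W) = -8 + 2*W
(J + S(-3))² = (78 + (-8 + 2*(-3)))² = (78 + (-8 - 6))² = (78 - 14)² = 64² = 4096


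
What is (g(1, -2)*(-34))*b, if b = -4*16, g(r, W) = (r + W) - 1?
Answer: -4352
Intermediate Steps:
g(r, W) = -1 + W + r (g(r, W) = (W + r) - 1 = -1 + W + r)
b = -64
(g(1, -2)*(-34))*b = ((-1 - 2 + 1)*(-34))*(-64) = -2*(-34)*(-64) = 68*(-64) = -4352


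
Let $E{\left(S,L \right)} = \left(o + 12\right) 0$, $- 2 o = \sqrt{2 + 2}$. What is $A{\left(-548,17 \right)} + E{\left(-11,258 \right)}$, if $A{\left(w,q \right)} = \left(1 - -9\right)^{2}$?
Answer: $100$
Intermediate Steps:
$o = -1$ ($o = - \frac{\sqrt{2 + 2}}{2} = - \frac{\sqrt{4}}{2} = \left(- \frac{1}{2}\right) 2 = -1$)
$A{\left(w,q \right)} = 100$ ($A{\left(w,q \right)} = \left(1 + 9\right)^{2} = 10^{2} = 100$)
$E{\left(S,L \right)} = 0$ ($E{\left(S,L \right)} = \left(-1 + 12\right) 0 = 11 \cdot 0 = 0$)
$A{\left(-548,17 \right)} + E{\left(-11,258 \right)} = 100 + 0 = 100$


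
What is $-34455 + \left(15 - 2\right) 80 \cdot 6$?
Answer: $-28215$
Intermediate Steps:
$-34455 + \left(15 - 2\right) 80 \cdot 6 = -34455 + 13 \cdot 80 \cdot 6 = -34455 + 1040 \cdot 6 = -34455 + 6240 = -28215$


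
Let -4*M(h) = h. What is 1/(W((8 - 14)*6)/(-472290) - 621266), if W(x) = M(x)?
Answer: -157430/97805906383 ≈ -1.6096e-6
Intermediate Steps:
M(h) = -h/4
W(x) = -x/4
1/(W((8 - 14)*6)/(-472290) - 621266) = 1/(-(8 - 14)*6/4/(-472290) - 621266) = 1/(-(-3)*6/2*(-1/472290) - 621266) = 1/(-¼*(-36)*(-1/472290) - 621266) = 1/(9*(-1/472290) - 621266) = 1/(-3/157430 - 621266) = 1/(-97805906383/157430) = -157430/97805906383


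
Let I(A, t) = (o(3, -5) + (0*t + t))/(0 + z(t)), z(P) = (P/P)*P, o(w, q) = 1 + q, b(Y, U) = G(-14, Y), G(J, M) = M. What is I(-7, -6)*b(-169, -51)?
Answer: -845/3 ≈ -281.67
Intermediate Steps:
b(Y, U) = Y
z(P) = P (z(P) = 1*P = P)
I(A, t) = (-4 + t)/t (I(A, t) = ((1 - 5) + (0*t + t))/(0 + t) = (-4 + (0 + t))/t = (-4 + t)/t)
I(-7, -6)*b(-169, -51) = ((-4 - 6)/(-6))*(-169) = -1/6*(-10)*(-169) = (5/3)*(-169) = -845/3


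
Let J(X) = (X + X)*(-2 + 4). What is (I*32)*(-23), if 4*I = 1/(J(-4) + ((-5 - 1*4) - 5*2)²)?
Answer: -8/15 ≈ -0.53333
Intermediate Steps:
J(X) = 4*X (J(X) = (2*X)*2 = 4*X)
I = 1/1380 (I = 1/(4*(4*(-4) + ((-5 - 1*4) - 5*2)²)) = 1/(4*(-16 + ((-5 - 4) - 10)²)) = 1/(4*(-16 + (-9 - 10)²)) = 1/(4*(-16 + (-19)²)) = 1/(4*(-16 + 361)) = (¼)/345 = (¼)*(1/345) = 1/1380 ≈ 0.00072464)
(I*32)*(-23) = ((1/1380)*32)*(-23) = (8/345)*(-23) = -8/15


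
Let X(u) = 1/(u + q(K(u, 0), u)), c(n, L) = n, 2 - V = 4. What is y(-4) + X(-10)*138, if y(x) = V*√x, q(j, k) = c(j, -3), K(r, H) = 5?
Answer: -138/5 - 4*I ≈ -27.6 - 4.0*I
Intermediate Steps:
V = -2 (V = 2 - 1*4 = 2 - 4 = -2)
q(j, k) = j
y(x) = -2*√x
X(u) = 1/(5 + u) (X(u) = 1/(u + 5) = 1/(5 + u))
y(-4) + X(-10)*138 = -4*I + 138/(5 - 10) = -4*I + 138/(-5) = -4*I - ⅕*138 = -4*I - 138/5 = -138/5 - 4*I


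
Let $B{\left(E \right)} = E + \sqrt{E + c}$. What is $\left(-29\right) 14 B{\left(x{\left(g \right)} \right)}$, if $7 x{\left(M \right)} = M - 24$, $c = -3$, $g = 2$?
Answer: $1276 - 58 i \sqrt{301} \approx 1276.0 - 1006.3 i$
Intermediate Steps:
$x{\left(M \right)} = - \frac{24}{7} + \frac{M}{7}$ ($x{\left(M \right)} = \frac{M - 24}{7} = \frac{-24 + M}{7} = - \frac{24}{7} + \frac{M}{7}$)
$B{\left(E \right)} = E + \sqrt{-3 + E}$ ($B{\left(E \right)} = E + \sqrt{E - 3} = E + \sqrt{-3 + E}$)
$\left(-29\right) 14 B{\left(x{\left(g \right)} \right)} = \left(-29\right) 14 \left(\left(- \frac{24}{7} + \frac{1}{7} \cdot 2\right) + \sqrt{-3 + \left(- \frac{24}{7} + \frac{1}{7} \cdot 2\right)}\right) = - 406 \left(\left(- \frac{24}{7} + \frac{2}{7}\right) + \sqrt{-3 + \left(- \frac{24}{7} + \frac{2}{7}\right)}\right) = - 406 \left(- \frac{22}{7} + \sqrt{-3 - \frac{22}{7}}\right) = - 406 \left(- \frac{22}{7} + \sqrt{- \frac{43}{7}}\right) = - 406 \left(- \frac{22}{7} + \frac{i \sqrt{301}}{7}\right) = 1276 - 58 i \sqrt{301}$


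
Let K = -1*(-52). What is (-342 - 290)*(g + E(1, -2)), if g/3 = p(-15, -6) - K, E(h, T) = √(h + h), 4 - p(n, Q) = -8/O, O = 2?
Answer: 83424 - 632*√2 ≈ 82530.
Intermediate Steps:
p(n, Q) = 8 (p(n, Q) = 4 - (-8)/2 = 4 - 1*(-4) = 4 + 4 = 8)
K = 52
E(h, T) = √2*√h (E(h, T) = √(2*h) = √2*√h)
g = -132 (g = 3*(8 - 1*52) = 3*(8 - 52) = 3*(-44) = -132)
(-342 - 290)*(g + E(1, -2)) = (-342 - 290)*(-132 + √2*√1) = -632*(-132 + √2*1) = -632*(-132 + √2) = 83424 - 632*√2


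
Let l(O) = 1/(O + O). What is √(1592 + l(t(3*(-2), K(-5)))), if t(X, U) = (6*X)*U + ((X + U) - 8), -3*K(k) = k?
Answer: 5*√11994458/434 ≈ 39.900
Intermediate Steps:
K(k) = -k/3
t(X, U) = -8 + U + X + 6*U*X (t(X, U) = 6*U*X + ((U + X) - 8) = 6*U*X + (-8 + U + X) = -8 + U + X + 6*U*X)
l(O) = 1/(2*O)
√(1592 + l(t(3*(-2), K(-5)))) = √(1592 + 1/(2*(-8 - ⅓*(-5) + 3*(-2) + 6*(-⅓*(-5))*(3*(-2))))) = √(1592 + 1/(2*(-8 + 5/3 - 6 + 6*(5/3)*(-6)))) = √(1592 + 1/(2*(-8 + 5/3 - 6 - 60))) = √(1592 + 1/(2*(-217/3))) = √(1592 + (½)*(-3/217)) = √(1592 - 3/434) = √(690925/434) = 5*√11994458/434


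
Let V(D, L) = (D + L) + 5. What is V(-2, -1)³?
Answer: 8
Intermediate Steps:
V(D, L) = 5 + D + L
V(-2, -1)³ = (5 - 2 - 1)³ = 2³ = 8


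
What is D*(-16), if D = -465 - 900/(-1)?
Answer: -6960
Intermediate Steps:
D = 435 (D = -465 - 900*(-1) = -465 + 900 = 435)
D*(-16) = 435*(-16) = -6960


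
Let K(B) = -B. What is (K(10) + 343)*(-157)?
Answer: -52281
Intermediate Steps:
(K(10) + 343)*(-157) = (-1*10 + 343)*(-157) = (-10 + 343)*(-157) = 333*(-157) = -52281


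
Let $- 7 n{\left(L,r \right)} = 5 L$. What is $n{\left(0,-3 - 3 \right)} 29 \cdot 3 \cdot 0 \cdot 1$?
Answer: $0$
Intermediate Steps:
$n{\left(L,r \right)} = - \frac{5 L}{7}$
$n{\left(0,-3 - 3 \right)} 29 \cdot 3 \cdot 0 \cdot 1 = \left(- \frac{5}{7}\right) 0 \cdot 29 \cdot 3 \cdot 0 \cdot 1 = 0 \cdot 29 \cdot 0 \cdot 1 = 0 \cdot 0 = 0$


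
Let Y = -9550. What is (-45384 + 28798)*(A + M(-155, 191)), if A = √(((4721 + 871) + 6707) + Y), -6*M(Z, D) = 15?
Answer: 41465 - 16586*√2749 ≈ -8.2815e+5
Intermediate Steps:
M(Z, D) = -5/2 (M(Z, D) = -⅙*15 = -5/2)
A = √2749 (A = √(((4721 + 871) + 6707) - 9550) = √((5592 + 6707) - 9550) = √(12299 - 9550) = √2749 ≈ 52.431)
(-45384 + 28798)*(A + M(-155, 191)) = (-45384 + 28798)*(√2749 - 5/2) = -16586*(-5/2 + √2749) = 41465 - 16586*√2749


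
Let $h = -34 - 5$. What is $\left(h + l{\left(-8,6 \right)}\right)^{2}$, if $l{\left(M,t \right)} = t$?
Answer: $1089$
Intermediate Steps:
$h = -39$
$\left(h + l{\left(-8,6 \right)}\right)^{2} = \left(-39 + 6\right)^{2} = \left(-33\right)^{2} = 1089$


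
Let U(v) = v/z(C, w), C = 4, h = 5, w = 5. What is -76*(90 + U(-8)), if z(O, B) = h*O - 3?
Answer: -115672/17 ≈ -6804.2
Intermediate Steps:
z(O, B) = -3 + 5*O (z(O, B) = 5*O - 3 = -3 + 5*O)
U(v) = v/17 (U(v) = v/(-3 + 5*4) = v/(-3 + 20) = v/17)
-76*(90 + U(-8)) = -76*(90 + (1/17)*(-8)) = -76*(90 - 8/17) = -76*1522/17 = -115672/17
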